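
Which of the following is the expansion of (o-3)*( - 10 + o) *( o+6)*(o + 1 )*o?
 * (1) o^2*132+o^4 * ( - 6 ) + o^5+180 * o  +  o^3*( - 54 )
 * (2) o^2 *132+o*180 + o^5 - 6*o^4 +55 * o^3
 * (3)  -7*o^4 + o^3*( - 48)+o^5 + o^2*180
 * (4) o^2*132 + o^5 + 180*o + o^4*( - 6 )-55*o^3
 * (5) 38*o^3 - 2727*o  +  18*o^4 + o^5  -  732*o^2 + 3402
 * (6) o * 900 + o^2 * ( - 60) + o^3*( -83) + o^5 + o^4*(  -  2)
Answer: 4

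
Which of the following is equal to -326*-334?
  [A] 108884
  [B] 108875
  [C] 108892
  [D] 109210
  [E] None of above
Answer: A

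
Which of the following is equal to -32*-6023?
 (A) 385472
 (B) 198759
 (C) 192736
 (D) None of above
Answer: C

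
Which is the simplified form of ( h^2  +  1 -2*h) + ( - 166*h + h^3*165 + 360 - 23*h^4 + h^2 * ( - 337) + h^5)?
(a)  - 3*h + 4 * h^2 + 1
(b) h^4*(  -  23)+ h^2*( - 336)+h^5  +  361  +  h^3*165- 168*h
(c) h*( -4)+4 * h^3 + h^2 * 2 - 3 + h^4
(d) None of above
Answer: b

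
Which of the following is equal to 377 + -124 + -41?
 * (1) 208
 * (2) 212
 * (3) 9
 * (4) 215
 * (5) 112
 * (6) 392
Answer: 2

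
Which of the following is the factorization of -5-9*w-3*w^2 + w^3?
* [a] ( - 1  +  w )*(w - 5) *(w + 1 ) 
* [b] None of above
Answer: b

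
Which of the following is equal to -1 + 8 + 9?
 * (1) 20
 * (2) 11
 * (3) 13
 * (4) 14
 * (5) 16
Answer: 5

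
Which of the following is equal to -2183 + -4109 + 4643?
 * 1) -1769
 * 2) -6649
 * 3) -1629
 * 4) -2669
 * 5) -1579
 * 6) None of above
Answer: 6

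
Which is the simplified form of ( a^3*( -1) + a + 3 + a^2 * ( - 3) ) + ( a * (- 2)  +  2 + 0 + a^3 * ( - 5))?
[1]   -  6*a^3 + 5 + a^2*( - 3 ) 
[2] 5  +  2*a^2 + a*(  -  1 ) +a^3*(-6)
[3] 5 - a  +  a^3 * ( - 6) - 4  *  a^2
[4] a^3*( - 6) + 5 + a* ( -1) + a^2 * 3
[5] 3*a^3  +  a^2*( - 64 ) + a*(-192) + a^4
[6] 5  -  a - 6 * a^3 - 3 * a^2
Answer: 6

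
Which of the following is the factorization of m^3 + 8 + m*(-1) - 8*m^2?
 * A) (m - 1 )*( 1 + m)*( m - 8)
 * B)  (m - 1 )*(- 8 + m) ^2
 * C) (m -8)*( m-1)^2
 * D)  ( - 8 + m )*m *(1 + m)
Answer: A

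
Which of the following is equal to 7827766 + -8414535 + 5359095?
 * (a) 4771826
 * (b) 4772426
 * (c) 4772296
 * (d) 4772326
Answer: d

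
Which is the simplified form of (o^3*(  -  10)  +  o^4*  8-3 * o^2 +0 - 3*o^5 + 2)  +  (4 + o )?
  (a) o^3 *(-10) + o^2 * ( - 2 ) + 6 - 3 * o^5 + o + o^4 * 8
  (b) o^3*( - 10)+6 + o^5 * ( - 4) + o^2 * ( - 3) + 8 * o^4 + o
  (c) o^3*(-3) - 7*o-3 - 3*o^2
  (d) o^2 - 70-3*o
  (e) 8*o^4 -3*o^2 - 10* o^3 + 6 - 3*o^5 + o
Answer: e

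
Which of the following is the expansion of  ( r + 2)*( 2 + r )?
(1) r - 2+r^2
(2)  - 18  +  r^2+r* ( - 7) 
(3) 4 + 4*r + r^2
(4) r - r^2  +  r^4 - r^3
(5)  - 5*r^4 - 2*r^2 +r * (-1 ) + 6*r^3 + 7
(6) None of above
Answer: 3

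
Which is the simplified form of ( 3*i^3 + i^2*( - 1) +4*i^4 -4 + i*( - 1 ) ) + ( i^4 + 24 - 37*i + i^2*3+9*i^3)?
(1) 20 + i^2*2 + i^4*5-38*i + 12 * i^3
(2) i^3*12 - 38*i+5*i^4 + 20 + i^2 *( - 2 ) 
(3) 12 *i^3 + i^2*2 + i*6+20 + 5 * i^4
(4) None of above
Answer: 1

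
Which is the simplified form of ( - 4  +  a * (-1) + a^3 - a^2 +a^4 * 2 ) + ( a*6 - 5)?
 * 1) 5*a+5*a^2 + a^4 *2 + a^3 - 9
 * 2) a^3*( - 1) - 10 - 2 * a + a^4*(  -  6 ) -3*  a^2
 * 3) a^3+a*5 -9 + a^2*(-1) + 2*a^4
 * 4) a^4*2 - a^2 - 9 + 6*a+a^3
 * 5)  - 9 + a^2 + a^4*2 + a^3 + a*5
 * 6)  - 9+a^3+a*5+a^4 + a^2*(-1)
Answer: 3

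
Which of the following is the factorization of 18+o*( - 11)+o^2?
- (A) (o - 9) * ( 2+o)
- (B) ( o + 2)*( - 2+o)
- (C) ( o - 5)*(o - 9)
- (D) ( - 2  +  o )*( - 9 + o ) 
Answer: D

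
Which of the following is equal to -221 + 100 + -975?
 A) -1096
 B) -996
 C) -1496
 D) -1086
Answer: A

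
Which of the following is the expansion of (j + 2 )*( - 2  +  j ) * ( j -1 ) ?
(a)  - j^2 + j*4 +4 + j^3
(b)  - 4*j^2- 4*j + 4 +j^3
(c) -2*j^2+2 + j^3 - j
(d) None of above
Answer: d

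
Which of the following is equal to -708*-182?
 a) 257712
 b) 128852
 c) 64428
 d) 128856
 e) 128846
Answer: d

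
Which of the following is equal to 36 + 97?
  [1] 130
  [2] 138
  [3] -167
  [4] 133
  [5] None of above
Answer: 4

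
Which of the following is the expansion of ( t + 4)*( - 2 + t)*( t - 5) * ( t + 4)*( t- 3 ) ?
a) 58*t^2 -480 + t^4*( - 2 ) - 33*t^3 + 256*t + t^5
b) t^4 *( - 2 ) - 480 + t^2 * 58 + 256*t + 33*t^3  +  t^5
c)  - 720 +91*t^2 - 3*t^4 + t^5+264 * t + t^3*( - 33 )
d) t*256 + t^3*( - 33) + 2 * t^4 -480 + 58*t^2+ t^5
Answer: a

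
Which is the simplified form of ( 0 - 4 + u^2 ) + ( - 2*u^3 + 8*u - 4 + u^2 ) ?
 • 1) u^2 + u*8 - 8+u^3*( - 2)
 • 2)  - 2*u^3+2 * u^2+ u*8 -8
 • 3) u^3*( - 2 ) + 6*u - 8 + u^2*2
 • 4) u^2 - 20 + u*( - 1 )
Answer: 2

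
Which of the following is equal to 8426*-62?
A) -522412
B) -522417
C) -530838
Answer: A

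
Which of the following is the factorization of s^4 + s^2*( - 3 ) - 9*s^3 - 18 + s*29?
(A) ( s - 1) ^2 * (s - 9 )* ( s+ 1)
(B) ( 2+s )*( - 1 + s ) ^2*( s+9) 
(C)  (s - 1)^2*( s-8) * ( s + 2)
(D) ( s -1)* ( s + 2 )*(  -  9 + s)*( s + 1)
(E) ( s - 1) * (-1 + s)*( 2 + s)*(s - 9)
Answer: E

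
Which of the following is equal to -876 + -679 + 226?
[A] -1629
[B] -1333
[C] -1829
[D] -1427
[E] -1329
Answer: E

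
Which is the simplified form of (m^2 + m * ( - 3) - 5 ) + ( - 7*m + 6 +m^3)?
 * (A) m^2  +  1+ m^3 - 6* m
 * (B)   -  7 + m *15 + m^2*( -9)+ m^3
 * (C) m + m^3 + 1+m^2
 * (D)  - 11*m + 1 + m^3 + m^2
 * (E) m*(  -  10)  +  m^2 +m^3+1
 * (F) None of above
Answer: E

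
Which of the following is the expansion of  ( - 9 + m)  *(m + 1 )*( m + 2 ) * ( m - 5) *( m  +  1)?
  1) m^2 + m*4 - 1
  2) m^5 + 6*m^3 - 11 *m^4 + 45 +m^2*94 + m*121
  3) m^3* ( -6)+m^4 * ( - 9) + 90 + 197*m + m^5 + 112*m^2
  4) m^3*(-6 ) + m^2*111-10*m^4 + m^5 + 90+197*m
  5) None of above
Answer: 5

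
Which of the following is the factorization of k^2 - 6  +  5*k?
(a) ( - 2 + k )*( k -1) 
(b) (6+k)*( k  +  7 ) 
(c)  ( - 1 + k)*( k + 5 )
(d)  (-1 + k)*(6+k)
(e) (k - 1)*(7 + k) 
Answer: d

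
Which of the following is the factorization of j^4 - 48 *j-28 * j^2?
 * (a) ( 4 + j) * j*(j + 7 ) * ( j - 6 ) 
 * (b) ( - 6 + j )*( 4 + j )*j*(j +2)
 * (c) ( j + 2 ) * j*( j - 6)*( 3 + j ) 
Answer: b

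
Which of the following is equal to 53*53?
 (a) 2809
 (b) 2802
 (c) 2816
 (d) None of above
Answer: a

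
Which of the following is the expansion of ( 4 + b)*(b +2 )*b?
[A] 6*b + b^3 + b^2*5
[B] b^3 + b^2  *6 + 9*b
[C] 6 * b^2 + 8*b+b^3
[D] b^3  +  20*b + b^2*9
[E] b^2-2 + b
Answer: C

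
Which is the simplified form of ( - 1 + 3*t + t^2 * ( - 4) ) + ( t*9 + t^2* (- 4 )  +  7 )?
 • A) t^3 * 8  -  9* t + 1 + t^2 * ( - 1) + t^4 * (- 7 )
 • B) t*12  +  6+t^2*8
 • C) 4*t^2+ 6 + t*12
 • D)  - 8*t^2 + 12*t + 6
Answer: D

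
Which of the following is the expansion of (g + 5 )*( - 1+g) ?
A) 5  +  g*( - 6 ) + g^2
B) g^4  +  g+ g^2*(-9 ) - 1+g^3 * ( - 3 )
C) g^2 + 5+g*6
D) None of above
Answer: D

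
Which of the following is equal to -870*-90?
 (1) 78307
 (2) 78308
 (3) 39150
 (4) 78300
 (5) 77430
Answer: 4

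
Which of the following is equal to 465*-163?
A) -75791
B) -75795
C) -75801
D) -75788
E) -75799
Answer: B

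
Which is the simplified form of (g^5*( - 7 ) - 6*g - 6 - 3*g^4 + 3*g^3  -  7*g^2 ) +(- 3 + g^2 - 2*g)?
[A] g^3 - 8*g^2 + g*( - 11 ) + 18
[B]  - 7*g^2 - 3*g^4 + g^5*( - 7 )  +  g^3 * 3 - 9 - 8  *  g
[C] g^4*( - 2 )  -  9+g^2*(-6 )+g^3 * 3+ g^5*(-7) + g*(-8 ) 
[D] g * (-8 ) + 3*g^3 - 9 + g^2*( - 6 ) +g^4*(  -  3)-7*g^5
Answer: D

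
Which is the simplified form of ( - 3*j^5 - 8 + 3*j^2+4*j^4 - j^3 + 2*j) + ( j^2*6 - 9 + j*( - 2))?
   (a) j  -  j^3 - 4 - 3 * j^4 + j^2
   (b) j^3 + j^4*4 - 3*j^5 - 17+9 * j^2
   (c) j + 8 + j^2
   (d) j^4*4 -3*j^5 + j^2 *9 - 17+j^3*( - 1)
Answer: d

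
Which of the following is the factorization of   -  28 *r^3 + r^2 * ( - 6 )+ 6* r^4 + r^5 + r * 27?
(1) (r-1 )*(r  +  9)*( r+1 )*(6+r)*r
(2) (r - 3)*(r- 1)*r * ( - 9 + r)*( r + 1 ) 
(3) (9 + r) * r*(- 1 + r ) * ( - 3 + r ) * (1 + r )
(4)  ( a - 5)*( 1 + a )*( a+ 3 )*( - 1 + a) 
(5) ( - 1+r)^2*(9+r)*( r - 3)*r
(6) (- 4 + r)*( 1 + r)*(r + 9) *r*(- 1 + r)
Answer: 3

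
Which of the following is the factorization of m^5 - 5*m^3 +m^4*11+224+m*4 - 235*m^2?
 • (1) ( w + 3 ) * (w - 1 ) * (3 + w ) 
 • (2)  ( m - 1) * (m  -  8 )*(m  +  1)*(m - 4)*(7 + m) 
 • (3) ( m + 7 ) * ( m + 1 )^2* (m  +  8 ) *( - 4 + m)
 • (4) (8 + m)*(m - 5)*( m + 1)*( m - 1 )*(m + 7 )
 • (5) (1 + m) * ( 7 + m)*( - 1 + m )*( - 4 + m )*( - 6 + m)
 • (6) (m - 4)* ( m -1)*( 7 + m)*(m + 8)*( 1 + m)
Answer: 6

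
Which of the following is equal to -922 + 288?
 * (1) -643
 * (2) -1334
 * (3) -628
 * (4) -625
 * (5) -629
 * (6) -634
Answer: 6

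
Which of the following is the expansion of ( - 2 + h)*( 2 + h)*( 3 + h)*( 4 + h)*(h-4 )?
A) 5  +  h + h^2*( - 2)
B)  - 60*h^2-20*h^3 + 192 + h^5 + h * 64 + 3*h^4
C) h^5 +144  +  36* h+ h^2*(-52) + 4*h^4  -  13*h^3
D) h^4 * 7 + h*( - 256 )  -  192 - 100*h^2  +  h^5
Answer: B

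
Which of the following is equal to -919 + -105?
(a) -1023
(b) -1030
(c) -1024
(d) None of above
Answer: c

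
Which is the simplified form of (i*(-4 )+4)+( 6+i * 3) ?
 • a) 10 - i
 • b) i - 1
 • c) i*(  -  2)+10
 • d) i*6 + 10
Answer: a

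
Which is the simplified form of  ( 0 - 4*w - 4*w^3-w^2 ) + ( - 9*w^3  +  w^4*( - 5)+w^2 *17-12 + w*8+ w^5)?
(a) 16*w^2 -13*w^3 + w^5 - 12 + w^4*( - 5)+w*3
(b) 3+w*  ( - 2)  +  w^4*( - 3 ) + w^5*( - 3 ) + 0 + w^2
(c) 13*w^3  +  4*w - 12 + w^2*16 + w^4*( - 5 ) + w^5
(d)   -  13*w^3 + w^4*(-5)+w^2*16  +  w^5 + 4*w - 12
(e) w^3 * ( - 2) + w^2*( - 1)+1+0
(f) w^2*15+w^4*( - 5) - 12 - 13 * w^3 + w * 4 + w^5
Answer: d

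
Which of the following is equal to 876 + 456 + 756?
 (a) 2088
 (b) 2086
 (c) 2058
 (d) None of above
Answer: a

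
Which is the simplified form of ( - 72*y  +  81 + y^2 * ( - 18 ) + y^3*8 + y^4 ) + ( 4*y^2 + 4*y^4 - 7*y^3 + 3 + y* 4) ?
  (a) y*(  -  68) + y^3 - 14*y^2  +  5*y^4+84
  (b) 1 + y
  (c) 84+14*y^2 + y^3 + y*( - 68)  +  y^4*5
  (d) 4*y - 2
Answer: a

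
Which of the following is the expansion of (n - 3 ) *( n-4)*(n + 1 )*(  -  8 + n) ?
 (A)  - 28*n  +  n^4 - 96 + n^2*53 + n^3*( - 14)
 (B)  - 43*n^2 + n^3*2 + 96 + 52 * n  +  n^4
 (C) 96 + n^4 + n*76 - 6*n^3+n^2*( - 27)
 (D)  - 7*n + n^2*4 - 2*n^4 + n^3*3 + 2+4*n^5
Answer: A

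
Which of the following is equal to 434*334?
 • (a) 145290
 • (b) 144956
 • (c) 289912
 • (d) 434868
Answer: b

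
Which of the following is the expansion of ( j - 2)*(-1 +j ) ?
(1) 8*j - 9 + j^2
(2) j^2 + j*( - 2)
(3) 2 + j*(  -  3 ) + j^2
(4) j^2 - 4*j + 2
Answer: 3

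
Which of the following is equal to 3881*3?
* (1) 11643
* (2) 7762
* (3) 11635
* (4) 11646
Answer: 1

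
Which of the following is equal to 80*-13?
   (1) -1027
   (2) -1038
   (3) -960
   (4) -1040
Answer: 4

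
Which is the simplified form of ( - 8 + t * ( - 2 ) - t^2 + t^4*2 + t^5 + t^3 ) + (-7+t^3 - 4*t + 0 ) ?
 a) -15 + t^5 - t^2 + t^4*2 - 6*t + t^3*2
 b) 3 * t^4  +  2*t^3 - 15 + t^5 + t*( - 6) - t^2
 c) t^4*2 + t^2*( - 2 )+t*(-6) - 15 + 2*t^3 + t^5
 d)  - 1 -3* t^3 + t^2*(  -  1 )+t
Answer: a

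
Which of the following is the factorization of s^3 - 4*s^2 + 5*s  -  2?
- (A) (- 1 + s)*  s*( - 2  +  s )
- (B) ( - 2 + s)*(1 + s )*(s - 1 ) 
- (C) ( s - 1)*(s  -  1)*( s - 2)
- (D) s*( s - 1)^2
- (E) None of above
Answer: C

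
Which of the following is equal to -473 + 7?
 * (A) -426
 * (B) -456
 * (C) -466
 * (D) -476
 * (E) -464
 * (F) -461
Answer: C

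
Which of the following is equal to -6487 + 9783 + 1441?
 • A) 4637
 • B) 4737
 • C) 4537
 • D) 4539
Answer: B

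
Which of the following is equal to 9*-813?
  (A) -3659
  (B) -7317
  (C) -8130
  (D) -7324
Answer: B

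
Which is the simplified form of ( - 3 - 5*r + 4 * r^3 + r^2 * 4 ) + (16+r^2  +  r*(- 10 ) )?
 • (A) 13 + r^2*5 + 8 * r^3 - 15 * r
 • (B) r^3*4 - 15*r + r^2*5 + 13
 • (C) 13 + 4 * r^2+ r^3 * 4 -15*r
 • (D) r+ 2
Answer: B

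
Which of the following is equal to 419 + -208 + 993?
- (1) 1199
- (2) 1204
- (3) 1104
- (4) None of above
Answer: 2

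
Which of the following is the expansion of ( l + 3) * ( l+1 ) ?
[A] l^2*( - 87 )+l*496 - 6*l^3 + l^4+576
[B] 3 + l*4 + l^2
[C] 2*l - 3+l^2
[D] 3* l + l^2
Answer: B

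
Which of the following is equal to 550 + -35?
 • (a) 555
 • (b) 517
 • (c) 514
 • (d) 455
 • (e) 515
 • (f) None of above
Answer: e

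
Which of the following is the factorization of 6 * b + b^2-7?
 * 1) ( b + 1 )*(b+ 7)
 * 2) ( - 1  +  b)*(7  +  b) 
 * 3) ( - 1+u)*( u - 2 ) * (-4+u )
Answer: 2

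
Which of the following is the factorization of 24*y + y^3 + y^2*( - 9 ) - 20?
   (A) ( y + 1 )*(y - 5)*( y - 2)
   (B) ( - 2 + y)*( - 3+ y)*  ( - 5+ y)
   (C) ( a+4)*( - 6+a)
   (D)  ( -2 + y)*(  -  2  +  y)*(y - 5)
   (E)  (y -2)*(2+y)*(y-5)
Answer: D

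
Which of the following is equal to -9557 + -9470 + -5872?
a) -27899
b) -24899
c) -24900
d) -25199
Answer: b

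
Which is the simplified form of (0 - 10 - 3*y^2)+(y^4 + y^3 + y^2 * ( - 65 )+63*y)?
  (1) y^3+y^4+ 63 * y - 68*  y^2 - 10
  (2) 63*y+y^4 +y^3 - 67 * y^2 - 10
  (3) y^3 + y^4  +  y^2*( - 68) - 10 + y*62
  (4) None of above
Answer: 1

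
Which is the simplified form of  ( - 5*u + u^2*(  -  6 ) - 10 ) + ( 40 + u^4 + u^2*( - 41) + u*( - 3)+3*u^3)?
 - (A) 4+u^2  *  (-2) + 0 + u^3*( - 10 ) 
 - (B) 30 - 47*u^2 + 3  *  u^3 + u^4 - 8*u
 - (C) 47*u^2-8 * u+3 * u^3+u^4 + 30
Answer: B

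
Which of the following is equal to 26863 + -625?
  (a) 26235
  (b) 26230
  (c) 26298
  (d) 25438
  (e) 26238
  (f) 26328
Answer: e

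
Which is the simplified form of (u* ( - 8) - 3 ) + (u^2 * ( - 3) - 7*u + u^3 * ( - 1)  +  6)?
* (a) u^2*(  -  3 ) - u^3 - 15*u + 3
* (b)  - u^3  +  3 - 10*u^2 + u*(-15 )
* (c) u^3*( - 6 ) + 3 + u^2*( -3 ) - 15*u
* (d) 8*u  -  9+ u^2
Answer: a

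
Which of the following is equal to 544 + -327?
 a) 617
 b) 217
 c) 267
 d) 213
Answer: b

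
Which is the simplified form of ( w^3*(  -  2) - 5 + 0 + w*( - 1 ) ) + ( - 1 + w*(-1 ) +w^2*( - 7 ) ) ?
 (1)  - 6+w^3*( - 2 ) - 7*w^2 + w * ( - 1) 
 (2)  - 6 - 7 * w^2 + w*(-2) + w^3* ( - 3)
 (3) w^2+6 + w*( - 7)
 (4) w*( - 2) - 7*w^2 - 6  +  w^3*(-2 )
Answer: 4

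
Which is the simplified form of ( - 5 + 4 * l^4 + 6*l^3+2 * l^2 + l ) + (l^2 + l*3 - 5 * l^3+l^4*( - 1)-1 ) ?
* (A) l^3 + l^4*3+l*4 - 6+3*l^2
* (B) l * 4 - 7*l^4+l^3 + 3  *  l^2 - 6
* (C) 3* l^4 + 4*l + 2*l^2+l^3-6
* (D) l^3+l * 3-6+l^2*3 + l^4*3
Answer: A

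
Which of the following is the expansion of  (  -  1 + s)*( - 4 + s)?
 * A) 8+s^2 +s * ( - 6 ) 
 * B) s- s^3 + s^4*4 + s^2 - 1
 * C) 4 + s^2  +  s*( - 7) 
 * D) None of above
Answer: D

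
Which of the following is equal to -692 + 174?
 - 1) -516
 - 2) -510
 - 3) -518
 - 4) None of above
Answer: 3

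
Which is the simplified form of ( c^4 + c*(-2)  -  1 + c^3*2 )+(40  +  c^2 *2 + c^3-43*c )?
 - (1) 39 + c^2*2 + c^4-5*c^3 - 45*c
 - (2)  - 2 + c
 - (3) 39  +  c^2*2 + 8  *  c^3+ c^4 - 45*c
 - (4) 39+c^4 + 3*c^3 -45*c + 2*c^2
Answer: 4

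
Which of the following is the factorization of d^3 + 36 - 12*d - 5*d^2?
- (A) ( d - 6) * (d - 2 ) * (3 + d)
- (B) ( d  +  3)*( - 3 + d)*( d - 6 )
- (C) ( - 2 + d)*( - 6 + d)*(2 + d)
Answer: A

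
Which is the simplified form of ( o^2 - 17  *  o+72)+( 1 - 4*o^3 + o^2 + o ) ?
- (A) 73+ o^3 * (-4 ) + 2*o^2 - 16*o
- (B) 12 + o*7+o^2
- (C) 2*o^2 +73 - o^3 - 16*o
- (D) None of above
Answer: A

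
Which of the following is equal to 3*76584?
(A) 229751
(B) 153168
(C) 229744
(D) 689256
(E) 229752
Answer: E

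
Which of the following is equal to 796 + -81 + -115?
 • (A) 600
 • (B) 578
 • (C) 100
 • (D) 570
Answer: A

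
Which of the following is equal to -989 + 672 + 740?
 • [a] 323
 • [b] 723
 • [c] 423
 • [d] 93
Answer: c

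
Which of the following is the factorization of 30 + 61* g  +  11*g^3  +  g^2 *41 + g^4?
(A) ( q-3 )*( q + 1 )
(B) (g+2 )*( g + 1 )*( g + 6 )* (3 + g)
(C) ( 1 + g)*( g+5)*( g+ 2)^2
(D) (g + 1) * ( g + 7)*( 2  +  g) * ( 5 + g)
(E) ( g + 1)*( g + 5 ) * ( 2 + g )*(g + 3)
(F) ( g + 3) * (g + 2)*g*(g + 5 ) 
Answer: E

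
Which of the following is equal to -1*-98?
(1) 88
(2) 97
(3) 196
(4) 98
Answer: 4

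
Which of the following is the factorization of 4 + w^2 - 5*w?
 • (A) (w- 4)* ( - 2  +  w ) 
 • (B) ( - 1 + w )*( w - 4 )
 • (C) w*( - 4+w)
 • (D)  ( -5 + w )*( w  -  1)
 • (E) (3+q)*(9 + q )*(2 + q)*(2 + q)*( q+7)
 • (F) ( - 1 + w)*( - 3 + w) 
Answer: B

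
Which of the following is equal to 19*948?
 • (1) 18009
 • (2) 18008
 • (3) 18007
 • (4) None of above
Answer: 4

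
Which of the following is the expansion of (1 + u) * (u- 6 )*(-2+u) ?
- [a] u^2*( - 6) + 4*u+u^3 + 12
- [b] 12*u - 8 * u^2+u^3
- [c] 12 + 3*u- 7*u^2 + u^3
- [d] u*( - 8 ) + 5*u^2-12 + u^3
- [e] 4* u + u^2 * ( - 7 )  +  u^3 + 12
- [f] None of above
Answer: e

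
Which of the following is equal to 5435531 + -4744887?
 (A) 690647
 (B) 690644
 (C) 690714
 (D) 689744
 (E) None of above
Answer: B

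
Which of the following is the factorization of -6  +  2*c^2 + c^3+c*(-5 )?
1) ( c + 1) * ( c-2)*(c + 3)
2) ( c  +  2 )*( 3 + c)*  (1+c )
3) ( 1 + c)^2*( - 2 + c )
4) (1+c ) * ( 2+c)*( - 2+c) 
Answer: 1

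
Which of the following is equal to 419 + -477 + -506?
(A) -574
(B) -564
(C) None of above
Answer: B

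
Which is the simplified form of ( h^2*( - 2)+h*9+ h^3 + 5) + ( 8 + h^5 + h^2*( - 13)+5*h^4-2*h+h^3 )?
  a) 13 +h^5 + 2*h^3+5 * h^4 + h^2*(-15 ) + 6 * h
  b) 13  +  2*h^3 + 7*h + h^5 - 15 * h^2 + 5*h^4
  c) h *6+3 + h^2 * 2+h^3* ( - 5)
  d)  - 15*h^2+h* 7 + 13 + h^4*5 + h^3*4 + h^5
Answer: b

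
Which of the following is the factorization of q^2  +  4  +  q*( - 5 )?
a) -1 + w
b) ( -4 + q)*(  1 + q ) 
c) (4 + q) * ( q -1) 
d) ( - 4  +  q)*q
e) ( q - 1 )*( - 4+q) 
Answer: e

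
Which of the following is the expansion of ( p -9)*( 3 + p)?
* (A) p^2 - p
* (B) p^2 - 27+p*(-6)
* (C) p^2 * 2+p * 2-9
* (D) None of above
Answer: B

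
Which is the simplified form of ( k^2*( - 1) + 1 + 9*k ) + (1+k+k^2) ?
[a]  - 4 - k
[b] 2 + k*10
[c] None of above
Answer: b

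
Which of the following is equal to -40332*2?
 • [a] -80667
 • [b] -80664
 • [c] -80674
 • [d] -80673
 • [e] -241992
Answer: b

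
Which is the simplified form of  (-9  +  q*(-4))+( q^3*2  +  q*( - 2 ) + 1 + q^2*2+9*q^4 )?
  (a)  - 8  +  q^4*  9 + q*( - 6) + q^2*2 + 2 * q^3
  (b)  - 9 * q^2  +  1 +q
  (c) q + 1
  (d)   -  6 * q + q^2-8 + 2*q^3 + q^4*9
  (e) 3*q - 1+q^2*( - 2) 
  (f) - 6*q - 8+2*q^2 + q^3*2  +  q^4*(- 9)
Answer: a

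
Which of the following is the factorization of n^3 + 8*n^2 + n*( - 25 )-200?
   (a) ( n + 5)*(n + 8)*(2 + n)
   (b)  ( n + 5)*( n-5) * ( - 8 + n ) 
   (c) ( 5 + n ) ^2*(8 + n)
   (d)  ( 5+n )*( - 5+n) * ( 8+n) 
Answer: d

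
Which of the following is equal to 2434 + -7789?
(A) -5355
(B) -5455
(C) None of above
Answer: A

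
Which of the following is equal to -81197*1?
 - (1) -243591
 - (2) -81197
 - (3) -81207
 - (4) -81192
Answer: 2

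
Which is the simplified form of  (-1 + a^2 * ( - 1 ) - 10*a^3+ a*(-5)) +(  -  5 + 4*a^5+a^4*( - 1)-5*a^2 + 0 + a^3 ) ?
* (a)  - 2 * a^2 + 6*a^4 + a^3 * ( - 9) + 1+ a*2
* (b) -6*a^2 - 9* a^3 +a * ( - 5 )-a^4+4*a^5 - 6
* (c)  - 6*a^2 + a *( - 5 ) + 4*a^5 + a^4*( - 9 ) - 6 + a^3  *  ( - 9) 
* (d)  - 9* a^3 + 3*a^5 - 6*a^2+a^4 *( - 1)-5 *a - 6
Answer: b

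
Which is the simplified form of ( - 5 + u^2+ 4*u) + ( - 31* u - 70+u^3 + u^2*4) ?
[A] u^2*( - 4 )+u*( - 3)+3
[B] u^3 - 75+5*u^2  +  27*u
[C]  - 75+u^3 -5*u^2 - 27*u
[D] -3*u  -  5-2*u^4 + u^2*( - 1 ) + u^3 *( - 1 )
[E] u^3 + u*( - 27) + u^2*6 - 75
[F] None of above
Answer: F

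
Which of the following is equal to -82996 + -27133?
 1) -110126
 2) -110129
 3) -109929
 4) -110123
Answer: 2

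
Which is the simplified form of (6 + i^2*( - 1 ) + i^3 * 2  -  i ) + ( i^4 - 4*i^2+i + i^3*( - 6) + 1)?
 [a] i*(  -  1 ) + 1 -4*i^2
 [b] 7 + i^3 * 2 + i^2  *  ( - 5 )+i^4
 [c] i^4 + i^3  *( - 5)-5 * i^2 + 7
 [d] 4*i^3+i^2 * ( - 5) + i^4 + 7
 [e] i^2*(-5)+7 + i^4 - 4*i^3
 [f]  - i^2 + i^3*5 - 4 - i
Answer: e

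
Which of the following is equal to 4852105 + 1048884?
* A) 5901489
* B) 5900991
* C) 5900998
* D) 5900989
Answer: D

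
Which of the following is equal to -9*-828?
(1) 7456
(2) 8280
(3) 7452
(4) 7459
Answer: 3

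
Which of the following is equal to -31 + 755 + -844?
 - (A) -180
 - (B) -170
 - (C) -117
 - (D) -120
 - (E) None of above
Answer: D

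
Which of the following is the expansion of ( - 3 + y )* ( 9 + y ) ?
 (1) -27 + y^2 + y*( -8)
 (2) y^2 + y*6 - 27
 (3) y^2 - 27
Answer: 2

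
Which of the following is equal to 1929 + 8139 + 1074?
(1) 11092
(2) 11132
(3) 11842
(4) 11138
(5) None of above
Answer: 5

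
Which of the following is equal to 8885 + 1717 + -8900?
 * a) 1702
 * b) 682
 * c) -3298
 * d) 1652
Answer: a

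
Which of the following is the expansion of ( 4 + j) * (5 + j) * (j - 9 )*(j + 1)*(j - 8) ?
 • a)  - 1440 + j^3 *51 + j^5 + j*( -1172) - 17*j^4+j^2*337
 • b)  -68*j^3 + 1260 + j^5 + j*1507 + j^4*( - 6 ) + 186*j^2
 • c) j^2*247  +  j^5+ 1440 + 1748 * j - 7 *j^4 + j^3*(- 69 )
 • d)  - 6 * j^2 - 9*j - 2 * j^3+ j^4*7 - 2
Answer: c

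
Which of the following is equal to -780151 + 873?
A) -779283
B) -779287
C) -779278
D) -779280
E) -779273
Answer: C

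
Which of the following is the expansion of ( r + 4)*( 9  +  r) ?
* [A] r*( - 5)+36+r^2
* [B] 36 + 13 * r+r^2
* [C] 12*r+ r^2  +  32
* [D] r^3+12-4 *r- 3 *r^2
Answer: B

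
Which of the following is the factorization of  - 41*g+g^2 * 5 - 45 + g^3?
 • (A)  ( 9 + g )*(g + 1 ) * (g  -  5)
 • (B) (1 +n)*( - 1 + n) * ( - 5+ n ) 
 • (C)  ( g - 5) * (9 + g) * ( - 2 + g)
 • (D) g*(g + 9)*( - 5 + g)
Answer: A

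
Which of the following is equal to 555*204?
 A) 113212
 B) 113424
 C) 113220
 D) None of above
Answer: C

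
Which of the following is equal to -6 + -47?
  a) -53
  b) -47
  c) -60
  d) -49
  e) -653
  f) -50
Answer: a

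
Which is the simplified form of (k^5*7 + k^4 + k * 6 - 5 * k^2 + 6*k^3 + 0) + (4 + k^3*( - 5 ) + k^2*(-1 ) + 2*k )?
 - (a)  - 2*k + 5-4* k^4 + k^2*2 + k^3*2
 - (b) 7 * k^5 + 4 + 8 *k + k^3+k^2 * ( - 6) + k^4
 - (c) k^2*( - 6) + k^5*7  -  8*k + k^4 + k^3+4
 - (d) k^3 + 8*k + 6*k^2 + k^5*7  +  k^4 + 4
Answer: b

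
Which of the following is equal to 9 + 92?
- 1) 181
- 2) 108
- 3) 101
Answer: 3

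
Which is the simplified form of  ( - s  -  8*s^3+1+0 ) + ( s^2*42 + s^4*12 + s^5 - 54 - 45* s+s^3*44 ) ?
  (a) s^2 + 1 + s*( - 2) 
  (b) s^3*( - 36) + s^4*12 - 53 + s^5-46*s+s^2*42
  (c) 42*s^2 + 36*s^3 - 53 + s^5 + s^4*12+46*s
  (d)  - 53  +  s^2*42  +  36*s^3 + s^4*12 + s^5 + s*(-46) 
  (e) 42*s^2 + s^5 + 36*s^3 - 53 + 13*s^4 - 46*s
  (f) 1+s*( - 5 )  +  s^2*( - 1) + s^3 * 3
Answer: d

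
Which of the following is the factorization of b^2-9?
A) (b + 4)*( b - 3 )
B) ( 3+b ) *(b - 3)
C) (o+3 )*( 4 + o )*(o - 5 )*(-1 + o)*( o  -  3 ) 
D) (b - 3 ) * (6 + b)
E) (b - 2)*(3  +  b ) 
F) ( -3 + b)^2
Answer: B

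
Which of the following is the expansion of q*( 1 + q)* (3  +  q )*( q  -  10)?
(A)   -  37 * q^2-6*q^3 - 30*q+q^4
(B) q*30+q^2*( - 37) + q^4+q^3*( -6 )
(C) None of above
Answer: A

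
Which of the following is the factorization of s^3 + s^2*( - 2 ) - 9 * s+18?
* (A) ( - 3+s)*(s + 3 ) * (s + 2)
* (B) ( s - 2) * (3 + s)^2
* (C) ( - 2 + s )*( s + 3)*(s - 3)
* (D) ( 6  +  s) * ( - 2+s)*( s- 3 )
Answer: C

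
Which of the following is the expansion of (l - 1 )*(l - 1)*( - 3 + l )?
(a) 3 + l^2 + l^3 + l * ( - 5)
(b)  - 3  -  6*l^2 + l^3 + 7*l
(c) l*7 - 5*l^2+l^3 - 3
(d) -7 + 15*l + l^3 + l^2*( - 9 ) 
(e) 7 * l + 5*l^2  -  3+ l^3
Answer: c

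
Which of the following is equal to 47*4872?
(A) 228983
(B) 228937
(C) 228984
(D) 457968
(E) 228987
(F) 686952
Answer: C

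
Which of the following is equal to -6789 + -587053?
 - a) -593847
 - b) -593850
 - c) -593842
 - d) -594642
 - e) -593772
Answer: c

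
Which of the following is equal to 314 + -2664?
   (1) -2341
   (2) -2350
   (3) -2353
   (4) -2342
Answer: 2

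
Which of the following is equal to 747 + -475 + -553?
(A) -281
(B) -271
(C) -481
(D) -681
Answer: A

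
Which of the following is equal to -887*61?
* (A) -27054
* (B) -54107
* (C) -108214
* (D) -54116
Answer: B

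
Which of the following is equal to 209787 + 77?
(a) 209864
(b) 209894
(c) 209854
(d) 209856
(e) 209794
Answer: a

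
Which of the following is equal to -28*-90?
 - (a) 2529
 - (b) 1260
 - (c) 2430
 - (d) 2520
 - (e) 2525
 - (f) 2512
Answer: d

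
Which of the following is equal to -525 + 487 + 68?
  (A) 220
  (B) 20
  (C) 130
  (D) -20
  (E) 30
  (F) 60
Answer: E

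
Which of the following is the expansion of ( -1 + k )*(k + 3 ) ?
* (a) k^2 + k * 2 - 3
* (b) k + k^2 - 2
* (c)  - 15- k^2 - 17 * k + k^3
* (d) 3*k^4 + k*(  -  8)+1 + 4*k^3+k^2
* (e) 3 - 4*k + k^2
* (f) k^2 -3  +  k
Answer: a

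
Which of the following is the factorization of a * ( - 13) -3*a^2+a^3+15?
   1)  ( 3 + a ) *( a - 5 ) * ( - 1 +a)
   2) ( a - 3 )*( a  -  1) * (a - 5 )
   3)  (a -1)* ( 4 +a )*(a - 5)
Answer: 1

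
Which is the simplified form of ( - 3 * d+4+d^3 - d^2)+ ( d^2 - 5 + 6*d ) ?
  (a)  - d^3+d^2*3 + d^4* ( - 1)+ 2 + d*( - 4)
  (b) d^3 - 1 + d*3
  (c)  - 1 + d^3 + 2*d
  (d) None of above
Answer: b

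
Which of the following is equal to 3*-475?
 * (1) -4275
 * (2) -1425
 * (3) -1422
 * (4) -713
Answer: 2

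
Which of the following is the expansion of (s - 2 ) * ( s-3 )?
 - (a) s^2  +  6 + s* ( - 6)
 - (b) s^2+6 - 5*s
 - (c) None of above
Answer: b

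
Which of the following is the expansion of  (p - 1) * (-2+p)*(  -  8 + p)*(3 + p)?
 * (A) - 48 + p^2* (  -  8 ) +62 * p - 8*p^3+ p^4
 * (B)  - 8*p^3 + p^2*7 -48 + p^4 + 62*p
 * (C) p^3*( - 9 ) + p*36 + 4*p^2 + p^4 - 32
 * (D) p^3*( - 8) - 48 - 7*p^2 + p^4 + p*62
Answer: D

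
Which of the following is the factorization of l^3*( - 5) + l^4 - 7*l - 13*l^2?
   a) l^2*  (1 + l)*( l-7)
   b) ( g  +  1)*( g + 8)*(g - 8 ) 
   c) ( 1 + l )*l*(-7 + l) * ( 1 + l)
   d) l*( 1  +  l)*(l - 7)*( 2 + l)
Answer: c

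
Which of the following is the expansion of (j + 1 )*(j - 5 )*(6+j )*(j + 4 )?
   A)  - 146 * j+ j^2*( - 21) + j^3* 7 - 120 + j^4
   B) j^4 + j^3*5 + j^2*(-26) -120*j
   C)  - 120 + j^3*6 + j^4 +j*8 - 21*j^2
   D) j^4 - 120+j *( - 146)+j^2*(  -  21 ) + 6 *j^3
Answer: D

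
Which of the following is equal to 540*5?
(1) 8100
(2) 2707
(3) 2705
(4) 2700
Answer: 4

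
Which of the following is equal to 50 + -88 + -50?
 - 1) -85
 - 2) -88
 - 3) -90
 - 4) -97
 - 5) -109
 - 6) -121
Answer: 2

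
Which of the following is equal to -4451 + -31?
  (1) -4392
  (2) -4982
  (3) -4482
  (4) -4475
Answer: 3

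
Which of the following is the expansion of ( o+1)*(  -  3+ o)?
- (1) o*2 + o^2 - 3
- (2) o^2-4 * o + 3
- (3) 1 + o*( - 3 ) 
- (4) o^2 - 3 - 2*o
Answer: 4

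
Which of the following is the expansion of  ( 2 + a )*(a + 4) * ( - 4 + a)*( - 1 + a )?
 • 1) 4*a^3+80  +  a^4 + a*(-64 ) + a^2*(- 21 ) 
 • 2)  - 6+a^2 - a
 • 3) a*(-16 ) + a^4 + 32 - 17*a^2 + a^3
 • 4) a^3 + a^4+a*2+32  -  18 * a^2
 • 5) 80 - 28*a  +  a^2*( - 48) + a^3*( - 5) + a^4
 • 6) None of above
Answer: 6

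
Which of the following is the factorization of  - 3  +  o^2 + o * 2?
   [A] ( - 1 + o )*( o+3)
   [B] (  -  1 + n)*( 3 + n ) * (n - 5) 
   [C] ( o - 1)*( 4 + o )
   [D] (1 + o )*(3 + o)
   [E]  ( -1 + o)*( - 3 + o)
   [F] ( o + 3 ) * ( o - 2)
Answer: A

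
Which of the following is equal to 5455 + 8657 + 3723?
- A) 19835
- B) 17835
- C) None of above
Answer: B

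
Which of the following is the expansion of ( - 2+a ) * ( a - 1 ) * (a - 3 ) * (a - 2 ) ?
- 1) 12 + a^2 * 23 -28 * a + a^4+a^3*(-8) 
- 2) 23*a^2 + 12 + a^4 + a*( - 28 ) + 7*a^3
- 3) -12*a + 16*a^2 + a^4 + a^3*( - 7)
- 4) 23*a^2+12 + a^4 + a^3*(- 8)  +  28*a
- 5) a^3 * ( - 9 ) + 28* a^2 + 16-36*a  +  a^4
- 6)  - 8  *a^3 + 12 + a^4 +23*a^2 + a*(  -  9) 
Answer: 1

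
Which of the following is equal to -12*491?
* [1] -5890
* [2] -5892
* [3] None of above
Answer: 2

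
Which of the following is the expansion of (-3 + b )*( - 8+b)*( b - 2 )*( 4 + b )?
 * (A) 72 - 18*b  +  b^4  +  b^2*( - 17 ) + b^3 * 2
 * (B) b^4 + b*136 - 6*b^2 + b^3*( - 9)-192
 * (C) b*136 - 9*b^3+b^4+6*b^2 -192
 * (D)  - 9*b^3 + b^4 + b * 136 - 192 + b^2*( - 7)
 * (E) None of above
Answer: B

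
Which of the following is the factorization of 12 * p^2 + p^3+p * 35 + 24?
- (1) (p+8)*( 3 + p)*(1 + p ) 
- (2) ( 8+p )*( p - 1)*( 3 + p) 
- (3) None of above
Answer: 1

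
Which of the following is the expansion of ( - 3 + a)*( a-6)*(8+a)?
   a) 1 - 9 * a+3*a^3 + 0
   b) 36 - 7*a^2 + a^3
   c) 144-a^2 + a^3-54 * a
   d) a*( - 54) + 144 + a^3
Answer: c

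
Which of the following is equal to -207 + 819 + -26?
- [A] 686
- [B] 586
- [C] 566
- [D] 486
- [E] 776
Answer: B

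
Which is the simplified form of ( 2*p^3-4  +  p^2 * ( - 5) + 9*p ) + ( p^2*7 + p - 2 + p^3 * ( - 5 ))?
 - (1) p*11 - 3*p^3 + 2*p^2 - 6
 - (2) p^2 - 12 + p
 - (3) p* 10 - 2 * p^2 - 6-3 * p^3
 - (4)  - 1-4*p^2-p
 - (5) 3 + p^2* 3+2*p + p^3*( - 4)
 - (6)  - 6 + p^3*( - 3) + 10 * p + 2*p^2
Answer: 6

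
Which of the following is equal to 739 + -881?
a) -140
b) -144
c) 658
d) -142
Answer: d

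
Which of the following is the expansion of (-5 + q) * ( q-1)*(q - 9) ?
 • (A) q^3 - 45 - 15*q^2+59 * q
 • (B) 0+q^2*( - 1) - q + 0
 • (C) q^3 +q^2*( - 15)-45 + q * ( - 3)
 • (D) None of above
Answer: A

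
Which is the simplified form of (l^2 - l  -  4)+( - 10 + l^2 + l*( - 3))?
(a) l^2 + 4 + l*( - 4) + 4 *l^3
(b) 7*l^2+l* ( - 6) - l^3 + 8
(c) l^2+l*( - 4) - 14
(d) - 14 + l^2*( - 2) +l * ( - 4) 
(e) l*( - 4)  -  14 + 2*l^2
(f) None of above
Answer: e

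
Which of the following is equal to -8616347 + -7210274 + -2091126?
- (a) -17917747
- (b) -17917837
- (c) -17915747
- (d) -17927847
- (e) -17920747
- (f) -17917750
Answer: a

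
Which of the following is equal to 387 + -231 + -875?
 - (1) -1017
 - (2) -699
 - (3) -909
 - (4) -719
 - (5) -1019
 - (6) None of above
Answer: 4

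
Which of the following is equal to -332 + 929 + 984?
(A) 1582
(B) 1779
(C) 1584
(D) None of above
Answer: D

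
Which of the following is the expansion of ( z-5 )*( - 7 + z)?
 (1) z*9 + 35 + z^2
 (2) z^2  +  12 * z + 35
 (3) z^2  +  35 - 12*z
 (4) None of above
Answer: 3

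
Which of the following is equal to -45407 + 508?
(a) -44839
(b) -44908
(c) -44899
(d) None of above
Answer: c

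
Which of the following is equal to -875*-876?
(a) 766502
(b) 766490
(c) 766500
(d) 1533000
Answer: c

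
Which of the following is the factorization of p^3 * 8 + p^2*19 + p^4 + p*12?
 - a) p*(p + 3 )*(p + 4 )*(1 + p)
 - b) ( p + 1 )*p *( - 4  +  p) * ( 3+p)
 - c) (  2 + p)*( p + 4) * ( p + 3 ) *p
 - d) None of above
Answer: a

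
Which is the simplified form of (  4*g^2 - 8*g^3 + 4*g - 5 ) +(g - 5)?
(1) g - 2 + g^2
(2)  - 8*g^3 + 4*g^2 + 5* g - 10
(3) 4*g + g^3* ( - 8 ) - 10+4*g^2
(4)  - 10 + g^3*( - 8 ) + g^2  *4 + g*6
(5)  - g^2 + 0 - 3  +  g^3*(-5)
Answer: 2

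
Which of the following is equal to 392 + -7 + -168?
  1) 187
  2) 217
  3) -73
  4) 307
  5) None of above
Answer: 2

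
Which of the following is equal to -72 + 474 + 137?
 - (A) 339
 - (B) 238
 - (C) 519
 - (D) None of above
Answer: D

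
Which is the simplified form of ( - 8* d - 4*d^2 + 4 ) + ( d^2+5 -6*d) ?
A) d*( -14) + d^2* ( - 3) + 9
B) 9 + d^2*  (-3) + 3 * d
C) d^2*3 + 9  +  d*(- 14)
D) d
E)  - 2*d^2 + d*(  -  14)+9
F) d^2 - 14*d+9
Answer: A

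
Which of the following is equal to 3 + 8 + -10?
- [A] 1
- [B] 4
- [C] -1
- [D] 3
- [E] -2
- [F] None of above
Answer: A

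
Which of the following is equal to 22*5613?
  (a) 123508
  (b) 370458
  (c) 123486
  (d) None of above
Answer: c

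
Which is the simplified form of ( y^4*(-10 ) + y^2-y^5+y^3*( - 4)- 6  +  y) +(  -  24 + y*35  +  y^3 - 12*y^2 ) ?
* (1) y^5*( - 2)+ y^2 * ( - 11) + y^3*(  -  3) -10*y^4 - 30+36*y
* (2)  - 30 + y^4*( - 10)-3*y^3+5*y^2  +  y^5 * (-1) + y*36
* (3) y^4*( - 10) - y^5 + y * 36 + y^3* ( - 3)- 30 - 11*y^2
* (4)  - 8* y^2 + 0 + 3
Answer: 3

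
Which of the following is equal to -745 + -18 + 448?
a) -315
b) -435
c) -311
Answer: a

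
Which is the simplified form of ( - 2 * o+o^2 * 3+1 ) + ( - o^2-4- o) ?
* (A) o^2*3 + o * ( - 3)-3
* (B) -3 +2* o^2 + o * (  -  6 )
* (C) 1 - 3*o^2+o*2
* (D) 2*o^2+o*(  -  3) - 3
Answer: D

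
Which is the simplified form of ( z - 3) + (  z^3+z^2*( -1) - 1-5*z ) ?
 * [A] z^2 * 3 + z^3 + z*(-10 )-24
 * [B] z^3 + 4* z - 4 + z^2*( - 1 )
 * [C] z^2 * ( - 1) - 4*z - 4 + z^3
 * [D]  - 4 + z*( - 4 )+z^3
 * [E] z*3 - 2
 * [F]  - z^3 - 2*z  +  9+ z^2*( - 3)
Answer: C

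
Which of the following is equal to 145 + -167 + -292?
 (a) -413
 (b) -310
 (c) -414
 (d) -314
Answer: d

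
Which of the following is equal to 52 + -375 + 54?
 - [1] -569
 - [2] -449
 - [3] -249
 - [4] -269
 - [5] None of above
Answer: 4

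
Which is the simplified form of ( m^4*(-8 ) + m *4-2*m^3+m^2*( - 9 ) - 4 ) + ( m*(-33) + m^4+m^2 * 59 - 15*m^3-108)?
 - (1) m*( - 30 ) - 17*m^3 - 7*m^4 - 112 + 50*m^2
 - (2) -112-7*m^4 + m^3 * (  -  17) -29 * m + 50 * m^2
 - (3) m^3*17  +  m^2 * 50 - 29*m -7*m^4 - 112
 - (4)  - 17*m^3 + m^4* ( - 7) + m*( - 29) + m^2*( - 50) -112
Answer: 2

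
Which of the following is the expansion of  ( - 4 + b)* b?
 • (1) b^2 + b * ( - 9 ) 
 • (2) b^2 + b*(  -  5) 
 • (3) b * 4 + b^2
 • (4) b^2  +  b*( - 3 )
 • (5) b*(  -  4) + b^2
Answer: 5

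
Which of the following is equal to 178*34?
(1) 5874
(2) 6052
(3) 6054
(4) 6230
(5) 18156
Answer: 2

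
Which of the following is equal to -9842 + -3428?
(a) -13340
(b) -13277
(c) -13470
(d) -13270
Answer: d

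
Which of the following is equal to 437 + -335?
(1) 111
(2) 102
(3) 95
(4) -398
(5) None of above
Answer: 2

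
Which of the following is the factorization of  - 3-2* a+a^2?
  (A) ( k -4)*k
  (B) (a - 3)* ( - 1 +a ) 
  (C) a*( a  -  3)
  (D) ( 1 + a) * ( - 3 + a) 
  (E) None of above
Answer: D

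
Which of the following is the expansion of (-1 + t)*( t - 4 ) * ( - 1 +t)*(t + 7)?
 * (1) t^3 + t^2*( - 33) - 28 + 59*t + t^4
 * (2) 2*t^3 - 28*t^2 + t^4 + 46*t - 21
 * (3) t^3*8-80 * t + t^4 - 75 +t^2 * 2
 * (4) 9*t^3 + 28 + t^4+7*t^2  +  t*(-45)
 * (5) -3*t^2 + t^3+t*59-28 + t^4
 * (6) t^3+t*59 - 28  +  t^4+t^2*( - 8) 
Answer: 1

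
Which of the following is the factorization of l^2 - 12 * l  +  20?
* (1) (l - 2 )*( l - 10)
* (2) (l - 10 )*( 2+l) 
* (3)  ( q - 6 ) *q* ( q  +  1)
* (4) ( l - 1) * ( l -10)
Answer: 1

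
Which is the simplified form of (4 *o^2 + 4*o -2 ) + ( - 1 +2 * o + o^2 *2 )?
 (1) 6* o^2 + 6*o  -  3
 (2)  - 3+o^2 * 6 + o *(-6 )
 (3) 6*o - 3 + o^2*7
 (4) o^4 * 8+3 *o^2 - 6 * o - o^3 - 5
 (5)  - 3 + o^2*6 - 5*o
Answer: 1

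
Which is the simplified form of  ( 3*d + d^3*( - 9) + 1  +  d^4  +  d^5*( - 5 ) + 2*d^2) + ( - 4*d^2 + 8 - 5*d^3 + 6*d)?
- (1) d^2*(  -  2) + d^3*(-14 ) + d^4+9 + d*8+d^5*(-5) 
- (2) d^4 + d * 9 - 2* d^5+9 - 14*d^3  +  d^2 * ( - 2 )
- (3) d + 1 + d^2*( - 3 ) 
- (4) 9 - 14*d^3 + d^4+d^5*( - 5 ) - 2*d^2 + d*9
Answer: 4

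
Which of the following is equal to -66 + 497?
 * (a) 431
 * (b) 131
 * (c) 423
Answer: a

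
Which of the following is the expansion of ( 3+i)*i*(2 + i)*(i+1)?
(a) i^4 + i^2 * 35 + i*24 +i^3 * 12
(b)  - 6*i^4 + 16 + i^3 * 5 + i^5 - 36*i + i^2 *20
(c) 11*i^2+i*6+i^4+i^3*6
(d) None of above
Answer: c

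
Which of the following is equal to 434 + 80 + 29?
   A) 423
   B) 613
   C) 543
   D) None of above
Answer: C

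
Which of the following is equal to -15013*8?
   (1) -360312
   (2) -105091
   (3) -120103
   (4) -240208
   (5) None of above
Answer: 5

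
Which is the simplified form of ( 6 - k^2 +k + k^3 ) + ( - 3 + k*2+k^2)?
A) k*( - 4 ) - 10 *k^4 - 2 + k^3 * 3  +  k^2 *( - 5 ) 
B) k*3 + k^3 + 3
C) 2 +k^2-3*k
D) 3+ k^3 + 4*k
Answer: B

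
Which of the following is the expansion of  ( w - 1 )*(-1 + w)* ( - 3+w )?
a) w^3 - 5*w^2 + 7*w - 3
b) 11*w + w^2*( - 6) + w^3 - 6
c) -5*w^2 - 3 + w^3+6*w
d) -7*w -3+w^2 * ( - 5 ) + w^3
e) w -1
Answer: a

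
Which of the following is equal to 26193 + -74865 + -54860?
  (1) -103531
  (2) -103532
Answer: 2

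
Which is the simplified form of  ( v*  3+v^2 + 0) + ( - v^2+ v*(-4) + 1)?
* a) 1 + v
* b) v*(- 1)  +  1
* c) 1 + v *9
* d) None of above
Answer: b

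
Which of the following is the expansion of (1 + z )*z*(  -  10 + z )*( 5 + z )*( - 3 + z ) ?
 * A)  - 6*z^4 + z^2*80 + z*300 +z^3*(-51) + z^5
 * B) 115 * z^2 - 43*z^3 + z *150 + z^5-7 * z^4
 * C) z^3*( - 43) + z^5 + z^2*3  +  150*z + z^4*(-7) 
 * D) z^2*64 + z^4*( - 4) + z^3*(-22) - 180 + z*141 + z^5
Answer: B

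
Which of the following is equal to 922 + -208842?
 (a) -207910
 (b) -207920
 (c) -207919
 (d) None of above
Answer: b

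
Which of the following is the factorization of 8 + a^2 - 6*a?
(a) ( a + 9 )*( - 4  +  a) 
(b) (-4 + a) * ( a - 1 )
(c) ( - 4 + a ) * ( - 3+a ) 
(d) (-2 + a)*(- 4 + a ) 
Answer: d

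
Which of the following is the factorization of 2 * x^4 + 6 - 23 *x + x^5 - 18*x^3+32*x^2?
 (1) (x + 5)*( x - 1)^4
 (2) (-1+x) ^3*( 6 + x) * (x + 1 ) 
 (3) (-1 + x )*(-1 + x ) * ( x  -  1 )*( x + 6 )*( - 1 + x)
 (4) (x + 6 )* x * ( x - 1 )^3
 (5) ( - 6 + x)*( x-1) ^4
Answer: 3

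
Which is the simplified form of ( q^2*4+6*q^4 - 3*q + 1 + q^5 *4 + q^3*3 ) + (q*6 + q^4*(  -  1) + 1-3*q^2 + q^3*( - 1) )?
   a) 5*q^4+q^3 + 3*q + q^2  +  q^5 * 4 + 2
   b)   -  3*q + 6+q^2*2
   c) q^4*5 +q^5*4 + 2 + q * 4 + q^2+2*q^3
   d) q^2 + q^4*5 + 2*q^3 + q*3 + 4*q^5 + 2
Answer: d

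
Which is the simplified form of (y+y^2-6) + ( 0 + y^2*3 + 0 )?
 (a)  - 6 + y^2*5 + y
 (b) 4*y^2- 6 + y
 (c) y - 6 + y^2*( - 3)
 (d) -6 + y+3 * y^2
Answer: b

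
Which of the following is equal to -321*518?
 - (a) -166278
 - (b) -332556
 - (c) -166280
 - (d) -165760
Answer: a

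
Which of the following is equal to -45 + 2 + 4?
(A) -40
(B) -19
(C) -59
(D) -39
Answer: D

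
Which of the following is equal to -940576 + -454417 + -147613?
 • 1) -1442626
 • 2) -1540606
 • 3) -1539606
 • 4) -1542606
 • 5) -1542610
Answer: 4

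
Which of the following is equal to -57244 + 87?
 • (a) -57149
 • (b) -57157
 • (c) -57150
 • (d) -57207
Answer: b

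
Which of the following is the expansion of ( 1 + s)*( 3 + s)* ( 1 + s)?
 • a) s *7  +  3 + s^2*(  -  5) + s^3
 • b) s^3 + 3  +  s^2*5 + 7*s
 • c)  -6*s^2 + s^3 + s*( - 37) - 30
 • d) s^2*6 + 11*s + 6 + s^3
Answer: b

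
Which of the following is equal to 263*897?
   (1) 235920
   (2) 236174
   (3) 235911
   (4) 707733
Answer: 3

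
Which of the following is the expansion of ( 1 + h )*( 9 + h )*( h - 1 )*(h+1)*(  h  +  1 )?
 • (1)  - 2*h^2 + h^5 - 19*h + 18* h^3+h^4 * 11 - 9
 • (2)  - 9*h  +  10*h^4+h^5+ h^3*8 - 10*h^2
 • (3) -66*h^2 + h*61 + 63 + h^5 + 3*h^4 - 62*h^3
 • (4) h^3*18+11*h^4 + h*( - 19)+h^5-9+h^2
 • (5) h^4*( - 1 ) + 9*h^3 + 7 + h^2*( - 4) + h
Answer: 1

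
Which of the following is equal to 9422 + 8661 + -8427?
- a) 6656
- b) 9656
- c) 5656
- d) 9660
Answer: b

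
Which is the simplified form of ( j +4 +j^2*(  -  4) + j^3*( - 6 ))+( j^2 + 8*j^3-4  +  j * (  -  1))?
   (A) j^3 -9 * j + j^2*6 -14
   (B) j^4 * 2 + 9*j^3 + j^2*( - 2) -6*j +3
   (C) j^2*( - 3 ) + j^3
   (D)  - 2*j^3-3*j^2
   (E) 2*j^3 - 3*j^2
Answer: E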